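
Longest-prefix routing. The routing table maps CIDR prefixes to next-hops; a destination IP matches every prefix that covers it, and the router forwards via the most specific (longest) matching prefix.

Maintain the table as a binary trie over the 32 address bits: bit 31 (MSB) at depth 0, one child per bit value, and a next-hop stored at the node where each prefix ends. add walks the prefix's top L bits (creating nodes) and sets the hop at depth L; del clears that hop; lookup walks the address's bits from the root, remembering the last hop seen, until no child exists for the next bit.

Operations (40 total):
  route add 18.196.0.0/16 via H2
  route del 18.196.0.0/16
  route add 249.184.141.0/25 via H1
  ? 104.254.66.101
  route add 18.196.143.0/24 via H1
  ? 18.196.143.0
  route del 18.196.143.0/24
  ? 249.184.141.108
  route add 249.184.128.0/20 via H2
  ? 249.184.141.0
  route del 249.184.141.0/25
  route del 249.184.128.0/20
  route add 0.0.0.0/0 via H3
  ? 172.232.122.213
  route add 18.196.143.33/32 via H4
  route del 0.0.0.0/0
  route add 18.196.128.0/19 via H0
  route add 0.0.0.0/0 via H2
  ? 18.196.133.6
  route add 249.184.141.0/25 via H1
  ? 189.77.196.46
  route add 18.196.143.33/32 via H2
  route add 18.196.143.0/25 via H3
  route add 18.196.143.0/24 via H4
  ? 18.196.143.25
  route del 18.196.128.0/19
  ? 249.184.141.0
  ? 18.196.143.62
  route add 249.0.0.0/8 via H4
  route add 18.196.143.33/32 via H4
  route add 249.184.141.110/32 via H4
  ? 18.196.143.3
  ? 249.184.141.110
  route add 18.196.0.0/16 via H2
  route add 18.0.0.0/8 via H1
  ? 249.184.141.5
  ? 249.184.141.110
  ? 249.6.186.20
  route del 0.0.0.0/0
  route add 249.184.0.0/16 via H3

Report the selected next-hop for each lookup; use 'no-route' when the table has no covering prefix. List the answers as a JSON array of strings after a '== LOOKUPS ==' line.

Process each operation:
  + 18.196.0.0/16 (H2) depth=16
  - 18.196.0.0/16 clear@16
  + 249.184.141.0/25 (H1) depth=25
  Q 104.254.66.101: descend 0 ; hops seen [∅] ; pick no-route
  + 18.196.143.0/24 (H1) depth=24
  Q 18.196.143.0: descend 000100101100010010001111 ; hops seen [H1] ; pick H1
  - 18.196.143.0/24 clear@24
  Q 249.184.141.108: descend 1111100110111000100011010 ; hops seen [H1] ; pick H1
  + 249.184.128.0/20 (H2) depth=20
  Q 249.184.141.0: descend 1111100110111000100011010 ; hops seen [H2,H1] ; pick H1
  - 249.184.141.0/25 clear@25
  - 249.184.128.0/20 clear@20
  + 0.0.0.0/0 (H3) depth=0
  Q 172.232.122.213: descend 1 ; hops seen [H3] ; pick H3
  + 18.196.143.33/32 (H4) depth=32
  - 0.0.0.0/0 clear@0
  + 18.196.128.0/19 (H0) depth=19
  + 0.0.0.0/0 (H2) depth=0
  Q 18.196.133.6: descend 00010010110001001000 ; hops seen [H2,H0] ; pick H0
  + 249.184.141.0/25 (H1) depth=25
  Q 189.77.196.46: descend 1 ; hops seen [H2] ; pick H2
  + 18.196.143.33/32 (H2) depth=32
  + 18.196.143.0/25 (H3) depth=25
  + 18.196.143.0/24 (H4) depth=24
  Q 18.196.143.25: descend 00010010110001001000111100 ; hops seen [H2,H0,H4,H3] ; pick H3
  - 18.196.128.0/19 clear@19
  Q 249.184.141.0: descend 1111100110111000100011010 ; hops seen [H2,H1] ; pick H1
  Q 18.196.143.62: descend 000100101100010010001111001 ; hops seen [H2,H4,H3] ; pick H3
  + 249.0.0.0/8 (H4) depth=8
  + 18.196.143.33/32 (H4) depth=32
  + 249.184.141.110/32 (H4) depth=32
  Q 18.196.143.3: descend 00010010110001001000111100 ; hops seen [H2,H4,H3] ; pick H3
  Q 249.184.141.110: descend 11111001101110001000110101101110 ; hops seen [H2,H4,H1,H4] ; pick H4
  + 18.196.0.0/16 (H2) depth=16
  + 18.0.0.0/8 (H1) depth=8
  Q 249.184.141.5: descend 1111100110111000100011010 ; hops seen [H2,H4,H1] ; pick H1
  Q 249.184.141.110: descend 11111001101110001000110101101110 ; hops seen [H2,H4,H1,H4] ; pick H4
  Q 249.6.186.20: descend 11111001 ; hops seen [H2,H4] ; pick H4
  - 0.0.0.0/0 clear@0
  + 249.184.0.0/16 (H3) depth=16

== LOOKUPS ==
["no-route","H1","H1","H1","H3","H0","H2","H3","H1","H3","H3","H4","H1","H4","H4"]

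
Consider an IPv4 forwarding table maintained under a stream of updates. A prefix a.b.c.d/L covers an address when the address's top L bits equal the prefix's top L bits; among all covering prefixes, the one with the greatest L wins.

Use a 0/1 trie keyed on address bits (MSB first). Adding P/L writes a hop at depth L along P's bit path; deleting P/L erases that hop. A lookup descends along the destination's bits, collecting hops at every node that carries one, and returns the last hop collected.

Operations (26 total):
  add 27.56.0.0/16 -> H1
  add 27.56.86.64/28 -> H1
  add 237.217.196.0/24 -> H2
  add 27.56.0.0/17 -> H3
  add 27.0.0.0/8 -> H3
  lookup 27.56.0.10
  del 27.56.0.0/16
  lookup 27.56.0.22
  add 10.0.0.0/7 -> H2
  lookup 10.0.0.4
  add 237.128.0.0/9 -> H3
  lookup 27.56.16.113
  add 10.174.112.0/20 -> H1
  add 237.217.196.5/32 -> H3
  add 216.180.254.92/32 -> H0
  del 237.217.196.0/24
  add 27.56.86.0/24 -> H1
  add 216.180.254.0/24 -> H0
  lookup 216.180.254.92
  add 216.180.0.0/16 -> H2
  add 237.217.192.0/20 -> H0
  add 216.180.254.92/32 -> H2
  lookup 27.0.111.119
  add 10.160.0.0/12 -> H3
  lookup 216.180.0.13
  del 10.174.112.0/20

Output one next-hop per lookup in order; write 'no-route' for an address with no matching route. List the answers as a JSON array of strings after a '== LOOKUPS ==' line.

Trace:
  add 27.56.0.0/16 -> H1 at depth 16
  add 27.56.86.64/28 -> H1 at depth 28
  add 237.217.196.0/24 -> H2 at depth 24
  add 27.56.0.0/17 -> H3 at depth 17
  add 27.0.0.0/8 -> H3 at depth 8
  ? 27.56.0.10  path d0:-→d1:-→d2:-→d3:-→d4:-→d5:-→d6:-→d7:-→d8:H3→d9:-→d10:-→d11:-→d12:-→d13:-→d14:-→d15:-→d16:H1→d17:H3  best=H3
  del 27.56.0.0/16 (clear depth 16)
  ? 27.56.0.22  path d0:-→d1:-→d2:-→d3:-→d4:-→d5:-→d6:-→d7:-→d8:H3→d9:-→d10:-→d11:-→d12:-→d13:-→d14:-→d15:-→d16:-→d17:H3  best=H3
  add 10.0.0.0/7 -> H2 at depth 7
  ? 10.0.0.4  path d0:-→d1:-→d2:-→d3:-→d4:-→d5:-→d6:-→d7:H2  best=H2
  add 237.128.0.0/9 -> H3 at depth 9
  ? 27.56.16.113  path d0:-→d1:-→d2:-→d3:-→d4:-→d5:-→d6:-→d7:-→d8:H3→d9:-→d10:-→d11:-→d12:-→d13:-→d14:-→d15:-→d16:-→d17:H3  best=H3
  add 10.174.112.0/20 -> H1 at depth 20
  add 237.217.196.5/32 -> H3 at depth 32
  add 216.180.254.92/32 -> H0 at depth 32
  del 237.217.196.0/24 (clear depth 24)
  add 27.56.86.0/24 -> H1 at depth 24
  add 216.180.254.0/24 -> H0 at depth 24
  ? 216.180.254.92  path d0:-→d1:-→d2:-→d3:-→d4:-→d5:-→d6:-→d7:-→d8:-→d9:-→d10:-→d11:-→d12:-→d13:-→d14:-→d15:-→d16:-→d17:-→d18:-→d19:-→d20:-→d21:-→d22:-→d23:-→d24:H0→d25:-→d26:-→d27:-→d28:-→d29:-→d30:-→d31:-→d32:H0  best=H0
  add 216.180.0.0/16 -> H2 at depth 16
  add 237.217.192.0/20 -> H0 at depth 20
  add 216.180.254.92/32 -> H2 at depth 32
  ? 27.0.111.119  path d0:-→d1:-→d2:-→d3:-→d4:-→d5:-→d6:-→d7:-→d8:H3→d9:-→d10:-  best=H3
  add 10.160.0.0/12 -> H3 at depth 12
  ? 216.180.0.13  path d0:-→d1:-→d2:-→d3:-→d4:-→d5:-→d6:-→d7:-→d8:-→d9:-→d10:-→d11:-→d12:-→d13:-→d14:-→d15:-→d16:H2  best=H2
  del 10.174.112.0/20 (clear depth 20)

== LOOKUPS ==
["H3","H3","H2","H3","H0","H3","H2"]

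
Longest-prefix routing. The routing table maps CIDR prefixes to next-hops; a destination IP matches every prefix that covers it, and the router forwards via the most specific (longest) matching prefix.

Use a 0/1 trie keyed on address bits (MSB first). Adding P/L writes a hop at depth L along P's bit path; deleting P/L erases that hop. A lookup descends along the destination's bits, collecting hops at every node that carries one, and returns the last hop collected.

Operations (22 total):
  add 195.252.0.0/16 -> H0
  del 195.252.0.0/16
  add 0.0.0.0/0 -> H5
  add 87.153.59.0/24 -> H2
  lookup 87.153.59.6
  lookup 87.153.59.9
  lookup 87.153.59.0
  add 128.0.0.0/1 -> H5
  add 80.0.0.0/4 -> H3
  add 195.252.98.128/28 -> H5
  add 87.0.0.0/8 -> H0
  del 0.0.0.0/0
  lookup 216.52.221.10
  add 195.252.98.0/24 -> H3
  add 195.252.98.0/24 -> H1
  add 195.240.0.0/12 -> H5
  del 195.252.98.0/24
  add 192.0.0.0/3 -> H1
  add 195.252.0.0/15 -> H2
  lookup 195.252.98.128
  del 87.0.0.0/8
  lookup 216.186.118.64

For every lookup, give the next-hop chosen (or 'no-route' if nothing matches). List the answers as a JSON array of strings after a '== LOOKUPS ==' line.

Apply in order:
  add 195.252.0.0/16 -> H0 at depth 16
  del 195.252.0.0/16 (clear depth 16)
  add 0.0.0.0/0 -> H5 at depth 0
  add 87.153.59.0/24 -> H2 at depth 24
  Q 87.153.59.6: descend 010101111001100100111011 ; hops seen [H5,H2] ; pick H2
  Q 87.153.59.9: descend 010101111001100100111011 ; hops seen [H5,H2] ; pick H2
  Q 87.153.59.0: descend 010101111001100100111011 ; hops seen [H5,H2] ; pick H2
  add 128.0.0.0/1 -> H5 at depth 1
  add 80.0.0.0/4 -> H3 at depth 4
  add 195.252.98.128/28 -> H5 at depth 28
  add 87.0.0.0/8 -> H0 at depth 8
  del 0.0.0.0/0 (clear depth 0)
  Q 216.52.221.10: descend 110 ; hops seen [H5] ; pick H5
  add 195.252.98.0/24 -> H3 at depth 24
  add 195.252.98.0/24 -> H1 at depth 24
  add 195.240.0.0/12 -> H5 at depth 12
  del 195.252.98.0/24 (clear depth 24)
  add 192.0.0.0/3 -> H1 at depth 3
  add 195.252.0.0/15 -> H2 at depth 15
  Q 195.252.98.128: descend 1100001111111100011000101000 ; hops seen [H5,H1,H5,H2,H5] ; pick H5
  del 87.0.0.0/8 (clear depth 8)
  Q 216.186.118.64: descend 110 ; hops seen [H5,H1] ; pick H1

== LOOKUPS ==
["H2","H2","H2","H5","H5","H1"]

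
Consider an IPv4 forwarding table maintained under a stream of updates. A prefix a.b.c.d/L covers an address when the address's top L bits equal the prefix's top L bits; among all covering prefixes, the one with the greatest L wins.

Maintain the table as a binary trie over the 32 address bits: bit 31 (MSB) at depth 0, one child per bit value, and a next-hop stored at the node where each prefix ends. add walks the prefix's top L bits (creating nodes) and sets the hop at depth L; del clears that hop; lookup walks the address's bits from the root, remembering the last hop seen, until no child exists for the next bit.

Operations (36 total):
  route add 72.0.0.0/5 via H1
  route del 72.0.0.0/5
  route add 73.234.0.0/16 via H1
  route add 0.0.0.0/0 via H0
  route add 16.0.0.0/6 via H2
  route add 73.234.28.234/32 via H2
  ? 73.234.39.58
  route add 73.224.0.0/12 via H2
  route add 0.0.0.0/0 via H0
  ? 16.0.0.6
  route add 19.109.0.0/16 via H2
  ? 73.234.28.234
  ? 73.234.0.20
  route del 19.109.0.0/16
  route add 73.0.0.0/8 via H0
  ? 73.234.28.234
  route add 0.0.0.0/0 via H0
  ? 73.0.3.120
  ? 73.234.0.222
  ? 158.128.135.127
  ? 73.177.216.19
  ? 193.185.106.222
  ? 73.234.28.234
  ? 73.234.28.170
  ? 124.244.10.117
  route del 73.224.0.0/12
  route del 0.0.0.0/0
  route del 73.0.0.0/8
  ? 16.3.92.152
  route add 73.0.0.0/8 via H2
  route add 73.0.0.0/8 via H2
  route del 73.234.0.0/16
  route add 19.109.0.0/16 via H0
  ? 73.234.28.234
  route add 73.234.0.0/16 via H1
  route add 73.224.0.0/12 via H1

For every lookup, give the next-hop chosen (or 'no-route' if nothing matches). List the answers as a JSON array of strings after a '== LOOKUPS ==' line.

Process each operation:
  add 72.0.0.0/5 -> H1 at depth 5
  - 72.0.0.0/5 clear@5
  add 73.234.0.0/16 -> H1 at depth 16
  add 0.0.0.0/0 -> H0 at depth 0
  add 16.0.0.0/6 -> H2 at depth 6
  add 73.234.28.234/32 -> H2 at depth 32
  lookup 73.234.39.58: bits 010010011110101000 walk d0:H0→d1:-→d2:-→d3:-→d4:-→d5:-→d6:-→d7:-→d8:-→d9:-→d10:-→d11:-→d12:-→d13:-→d14:-→d15:-→d16:H1→d17:-→d18:- -> H1
  add 73.224.0.0/12 -> H2 at depth 12
  add 0.0.0.0/0 -> H0 at depth 0
  lookup 16.0.0.6: bits 000100 walk d0:H0→d1:-→d2:-→d3:-→d4:-→d5:-→d6:H2 -> H2
  add 19.109.0.0/16 -> H2 at depth 16
  lookup 73.234.28.234: bits 01001001111010100001110011101010 walk d0:H0→d1:-→d2:-→d3:-→d4:-→d5:-→d6:-→d7:-→d8:-→d9:-→d10:-→d11:-→d12:H2→d13:-→d14:-→d15:-→d16:H1→d17:-→d18:-→d19:-→d20:-→d21:-→d22:-→d23:-→d24:-→d25:-→d26:-→d27:-→d28:-→d29:-→d30:-→d31:-→d32:H2 -> H2
  lookup 73.234.0.20: bits 0100100111101010000 walk d0:H0→d1:-→d2:-→d3:-→d4:-→d5:-→d6:-→d7:-→d8:-→d9:-→d10:-→d11:-→d12:H2→d13:-→d14:-→d15:-→d16:H1→d17:-→d18:-→d19:- -> H1
  - 19.109.0.0/16 clear@16
  add 73.0.0.0/8 -> H0 at depth 8
  lookup 73.234.28.234: bits 01001001111010100001110011101010 walk d0:H0→d1:-→d2:-→d3:-→d4:-→d5:-→d6:-→d7:-→d8:H0→d9:-→d10:-→d11:-→d12:H2→d13:-→d14:-→d15:-→d16:H1→d17:-→d18:-→d19:-→d20:-→d21:-→d22:-→d23:-→d24:-→d25:-→d26:-→d27:-→d28:-→d29:-→d30:-→d31:-→d32:H2 -> H2
  add 0.0.0.0/0 -> H0 at depth 0
  lookup 73.0.3.120: bits 01001001 walk d0:H0→d1:-→d2:-→d3:-→d4:-→d5:-→d6:-→d7:-→d8:H0 -> H0
  lookup 73.234.0.222: bits 0100100111101010000 walk d0:H0→d1:-→d2:-→d3:-→d4:-→d5:-→d6:-→d7:-→d8:H0→d9:-→d10:-→d11:-→d12:H2→d13:-→d14:-→d15:-→d16:H1→d17:-→d18:-→d19:- -> H1
  lookup 158.128.135.127: bits ε walk d0:H0 -> H0
  lookup 73.177.216.19: bits 010010011 walk d0:H0→d1:-→d2:-→d3:-→d4:-→d5:-→d6:-→d7:-→d8:H0→d9:- -> H0
  lookup 193.185.106.222: bits ε walk d0:H0 -> H0
  lookup 73.234.28.234: bits 01001001111010100001110011101010 walk d0:H0→d1:-→d2:-→d3:-→d4:-→d5:-→d6:-→d7:-→d8:H0→d9:-→d10:-→d11:-→d12:H2→d13:-→d14:-→d15:-→d16:H1→d17:-→d18:-→d19:-→d20:-→d21:-→d22:-→d23:-→d24:-→d25:-→d26:-→d27:-→d28:-→d29:-→d30:-→d31:-→d32:H2 -> H2
  lookup 73.234.28.170: bits 0100100111101010000111001 walk d0:H0→d1:-→d2:-→d3:-→d4:-→d5:-→d6:-→d7:-→d8:H0→d9:-→d10:-→d11:-→d12:H2→d13:-→d14:-→d15:-→d16:H1→d17:-→d18:-→d19:-→d20:-→d21:-→d22:-→d23:-→d24:-→d25:- -> H1
  lookup 124.244.10.117: bits 01 walk d0:H0→d1:-→d2:- -> H0
  - 73.224.0.0/12 clear@12
  - 0.0.0.0/0 clear@0
  - 73.0.0.0/8 clear@8
  lookup 16.3.92.152: bits 000100 walk d0:-→d1:-→d2:-→d3:-→d4:-→d5:-→d6:H2 -> H2
  add 73.0.0.0/8 -> H2 at depth 8
  add 73.0.0.0/8 -> H2 at depth 8
  - 73.234.0.0/16 clear@16
  add 19.109.0.0/16 -> H0 at depth 16
  lookup 73.234.28.234: bits 01001001111010100001110011101010 walk d0:-→d1:-→d2:-→d3:-→d4:-→d5:-→d6:-→d7:-→d8:H2→d9:-→d10:-→d11:-→d12:-→d13:-→d14:-→d15:-→d16:-→d17:-→d18:-→d19:-→d20:-→d21:-→d22:-→d23:-→d24:-→d25:-→d26:-→d27:-→d28:-→d29:-→d30:-→d31:-→d32:H2 -> H2
  add 73.234.0.0/16 -> H1 at depth 16
  add 73.224.0.0/12 -> H1 at depth 12

== LOOKUPS ==
["H1","H2","H2","H1","H2","H0","H1","H0","H0","H0","H2","H1","H0","H2","H2"]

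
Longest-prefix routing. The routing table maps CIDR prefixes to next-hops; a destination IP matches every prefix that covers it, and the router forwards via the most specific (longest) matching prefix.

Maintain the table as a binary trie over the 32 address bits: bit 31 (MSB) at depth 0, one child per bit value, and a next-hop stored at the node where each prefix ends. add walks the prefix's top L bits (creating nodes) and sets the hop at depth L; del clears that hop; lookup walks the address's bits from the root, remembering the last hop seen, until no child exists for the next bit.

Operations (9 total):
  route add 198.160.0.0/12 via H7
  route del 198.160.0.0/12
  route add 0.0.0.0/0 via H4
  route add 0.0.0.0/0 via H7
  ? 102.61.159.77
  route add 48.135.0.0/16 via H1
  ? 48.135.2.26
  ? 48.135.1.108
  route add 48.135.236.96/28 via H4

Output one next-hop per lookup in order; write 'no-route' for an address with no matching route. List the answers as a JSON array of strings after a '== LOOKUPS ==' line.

Apply in order:
  + 198.160.0.0/12 (H7) depth=12
  del 198.160.0.0/12 (clear depth 12)
  + 0.0.0.0/0 (H4) depth=0
  + 0.0.0.0/0 (H7) depth=0
  lookup 102.61.159.77: bits ε walk d0:H7 -> H7
  + 48.135.0.0/16 (H1) depth=16
  lookup 48.135.2.26: bits 0011000010000111 walk d0:H7→d1:-→d2:-→d3:-→d4:-→d5:-→d6:-→d7:-→d8:-→d9:-→d10:-→d11:-→d12:-→d13:-→d14:-→d15:-→d16:H1 -> H1
  lookup 48.135.1.108: bits 0011000010000111 walk d0:H7→d1:-→d2:-→d3:-→d4:-→d5:-→d6:-→d7:-→d8:-→d9:-→d10:-→d11:-→d12:-→d13:-→d14:-→d15:-→d16:H1 -> H1
  + 48.135.236.96/28 (H4) depth=28

== LOOKUPS ==
["H7","H1","H1"]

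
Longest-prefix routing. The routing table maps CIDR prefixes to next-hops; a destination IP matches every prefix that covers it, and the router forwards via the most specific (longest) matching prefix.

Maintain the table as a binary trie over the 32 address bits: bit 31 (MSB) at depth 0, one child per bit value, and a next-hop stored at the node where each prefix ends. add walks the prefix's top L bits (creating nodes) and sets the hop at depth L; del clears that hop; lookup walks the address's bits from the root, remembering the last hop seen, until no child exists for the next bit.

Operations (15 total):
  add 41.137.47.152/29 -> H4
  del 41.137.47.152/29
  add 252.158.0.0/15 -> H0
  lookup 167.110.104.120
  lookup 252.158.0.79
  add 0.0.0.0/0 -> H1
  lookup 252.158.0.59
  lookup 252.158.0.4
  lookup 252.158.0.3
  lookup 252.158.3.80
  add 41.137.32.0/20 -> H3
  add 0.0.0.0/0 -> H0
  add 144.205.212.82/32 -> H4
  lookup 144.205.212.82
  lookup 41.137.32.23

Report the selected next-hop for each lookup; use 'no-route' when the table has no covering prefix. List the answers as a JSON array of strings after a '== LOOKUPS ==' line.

Trace:
  + 41.137.47.152/29 (H4) depth=29
  del 41.137.47.152/29 (clear depth 29)
  + 252.158.0.0/15 (H0) depth=15
  Q 167.110.104.120: descend 1 ; hops seen [∅] ; pick no-route
  Q 252.158.0.79: descend 111111001001111 ; hops seen [H0] ; pick H0
  + 0.0.0.0/0 (H1) depth=0
  Q 252.158.0.59: descend 111111001001111 ; hops seen [H1,H0] ; pick H0
  Q 252.158.0.4: descend 111111001001111 ; hops seen [H1,H0] ; pick H0
  Q 252.158.0.3: descend 111111001001111 ; hops seen [H1,H0] ; pick H0
  Q 252.158.3.80: descend 111111001001111 ; hops seen [H1,H0] ; pick H0
  + 41.137.32.0/20 (H3) depth=20
  + 0.0.0.0/0 (H0) depth=0
  + 144.205.212.82/32 (H4) depth=32
  Q 144.205.212.82: descend 10010000110011011101010001010010 ; hops seen [H0,H4] ; pick H4
  Q 41.137.32.23: descend 00101001100010010010 ; hops seen [H0,H3] ; pick H3

== LOOKUPS ==
["no-route","H0","H0","H0","H0","H0","H4","H3"]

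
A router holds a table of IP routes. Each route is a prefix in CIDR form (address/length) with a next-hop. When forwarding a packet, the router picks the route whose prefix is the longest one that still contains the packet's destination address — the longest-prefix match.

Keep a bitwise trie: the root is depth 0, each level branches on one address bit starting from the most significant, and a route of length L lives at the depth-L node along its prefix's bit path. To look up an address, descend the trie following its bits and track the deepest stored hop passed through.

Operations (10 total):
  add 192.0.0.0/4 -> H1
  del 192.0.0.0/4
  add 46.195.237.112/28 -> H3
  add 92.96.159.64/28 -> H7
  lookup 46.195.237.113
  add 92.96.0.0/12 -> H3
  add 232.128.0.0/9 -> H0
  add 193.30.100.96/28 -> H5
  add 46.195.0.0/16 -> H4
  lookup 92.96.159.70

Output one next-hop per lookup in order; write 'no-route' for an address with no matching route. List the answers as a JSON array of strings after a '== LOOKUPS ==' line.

Apply in order:
  add 192.0.0.0/4 -> H1 at depth 4
  del 192.0.0.0/4 (clear depth 4)
  add 46.195.237.112/28 -> H3 at depth 28
  add 92.96.159.64/28 -> H7 at depth 28
  ? 46.195.237.113  path d0:-→d1:-→d2:-→d3:-→d4:-→d5:-→d6:-→d7:-→d8:-→d9:-→d10:-→d11:-→d12:-→d13:-→d14:-→d15:-→d16:-→d17:-→d18:-→d19:-→d20:-→d21:-→d22:-→d23:-→d24:-→d25:-→d26:-→d27:-→d28:H3  best=H3
  add 92.96.0.0/12 -> H3 at depth 12
  add 232.128.0.0/9 -> H0 at depth 9
  add 193.30.100.96/28 -> H5 at depth 28
  add 46.195.0.0/16 -> H4 at depth 16
  ? 92.96.159.70  path d0:-→d1:-→d2:-→d3:-→d4:-→d5:-→d6:-→d7:-→d8:-→d9:-→d10:-→d11:-→d12:H3→d13:-→d14:-→d15:-→d16:-→d17:-→d18:-→d19:-→d20:-→d21:-→d22:-→d23:-→d24:-→d25:-→d26:-→d27:-→d28:H7  best=H7

== LOOKUPS ==
["H3","H7"]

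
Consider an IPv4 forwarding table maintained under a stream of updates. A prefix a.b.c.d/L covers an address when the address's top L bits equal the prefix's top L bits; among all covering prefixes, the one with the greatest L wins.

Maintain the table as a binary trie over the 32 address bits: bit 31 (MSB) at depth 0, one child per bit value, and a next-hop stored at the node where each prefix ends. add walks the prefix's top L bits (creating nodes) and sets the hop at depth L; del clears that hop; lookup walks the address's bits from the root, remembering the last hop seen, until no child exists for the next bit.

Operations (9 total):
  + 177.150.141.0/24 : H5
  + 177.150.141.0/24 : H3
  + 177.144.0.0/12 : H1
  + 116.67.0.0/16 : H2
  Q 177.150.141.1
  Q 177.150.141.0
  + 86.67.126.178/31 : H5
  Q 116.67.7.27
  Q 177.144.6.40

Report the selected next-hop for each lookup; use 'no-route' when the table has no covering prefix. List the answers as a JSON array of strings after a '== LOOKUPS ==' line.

Process each operation:
  add 177.150.141.0/24 -> H5 at depth 24
  add 177.150.141.0/24 -> H3 at depth 24
  add 177.144.0.0/12 -> H1 at depth 12
  add 116.67.0.0/16 -> H2 at depth 16
  ? 177.150.141.1  path d0:-→d1:-→d2:-→d3:-→d4:-→d5:-→d6:-→d7:-→d8:-→d9:-→d10:-→d11:-→d12:H1→d13:-→d14:-→d15:-→d16:-→d17:-→d18:-→d19:-→d20:-→d21:-→d22:-→d23:-→d24:H3  best=H3
  ? 177.150.141.0  path d0:-→d1:-→d2:-→d3:-→d4:-→d5:-→d6:-→d7:-→d8:-→d9:-→d10:-→d11:-→d12:H1→d13:-→d14:-→d15:-→d16:-→d17:-→d18:-→d19:-→d20:-→d21:-→d22:-→d23:-→d24:H3  best=H3
  add 86.67.126.178/31 -> H5 at depth 31
  ? 116.67.7.27  path d0:-→d1:-→d2:-→d3:-→d4:-→d5:-→d6:-→d7:-→d8:-→d9:-→d10:-→d11:-→d12:-→d13:-→d14:-→d15:-→d16:H2  best=H2
  ? 177.144.6.40  path d0:-→d1:-→d2:-→d3:-→d4:-→d5:-→d6:-→d7:-→d8:-→d9:-→d10:-→d11:-→d12:H1→d13:-  best=H1

== LOOKUPS ==
["H3","H3","H2","H1"]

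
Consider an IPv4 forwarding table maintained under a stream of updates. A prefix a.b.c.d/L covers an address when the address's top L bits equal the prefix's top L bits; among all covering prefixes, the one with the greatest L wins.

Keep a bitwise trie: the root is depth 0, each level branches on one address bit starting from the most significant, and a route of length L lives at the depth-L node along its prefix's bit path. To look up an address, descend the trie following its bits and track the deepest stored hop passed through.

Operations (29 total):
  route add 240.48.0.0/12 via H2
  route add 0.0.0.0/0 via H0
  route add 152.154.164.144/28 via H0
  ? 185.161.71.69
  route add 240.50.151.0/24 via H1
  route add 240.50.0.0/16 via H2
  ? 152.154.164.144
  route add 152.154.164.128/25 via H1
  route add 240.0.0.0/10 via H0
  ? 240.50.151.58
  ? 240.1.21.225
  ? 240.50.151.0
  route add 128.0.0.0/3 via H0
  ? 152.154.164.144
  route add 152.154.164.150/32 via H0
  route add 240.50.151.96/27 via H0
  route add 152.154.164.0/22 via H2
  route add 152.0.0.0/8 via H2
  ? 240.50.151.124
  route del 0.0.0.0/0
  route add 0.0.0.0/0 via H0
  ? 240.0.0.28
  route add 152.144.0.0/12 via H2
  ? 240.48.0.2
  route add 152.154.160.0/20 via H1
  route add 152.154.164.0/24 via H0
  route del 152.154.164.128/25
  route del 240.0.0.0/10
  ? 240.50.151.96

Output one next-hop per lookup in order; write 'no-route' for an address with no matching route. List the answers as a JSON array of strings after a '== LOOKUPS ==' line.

Trace:
  add 240.48.0.0/12 -> H2 at depth 12
  add 0.0.0.0/0 -> H0 at depth 0
  add 152.154.164.144/28 -> H0 at depth 28
  Q 185.161.71.69: descend 10 ; hops seen [H0] ; pick H0
  add 240.50.151.0/24 -> H1 at depth 24
  add 240.50.0.0/16 -> H2 at depth 16
  Q 152.154.164.144: descend 1001100010011010101001001001 ; hops seen [H0,H0] ; pick H0
  add 152.154.164.128/25 -> H1 at depth 25
  add 240.0.0.0/10 -> H0 at depth 10
  Q 240.50.151.58: descend 111100000011001010010111 ; hops seen [H0,H0,H2,H2,H1] ; pick H1
  Q 240.1.21.225: descend 1111000000 ; hops seen [H0,H0] ; pick H0
  Q 240.50.151.0: descend 111100000011001010010111 ; hops seen [H0,H0,H2,H2,H1] ; pick H1
  add 128.0.0.0/3 -> H0 at depth 3
  Q 152.154.164.144: descend 1001100010011010101001001001 ; hops seen [H0,H0,H1,H0] ; pick H0
  add 152.154.164.150/32 -> H0 at depth 32
  add 240.50.151.96/27 -> H0 at depth 27
  add 152.154.164.0/22 -> H2 at depth 22
  add 152.0.0.0/8 -> H2 at depth 8
  Q 240.50.151.124: descend 111100000011001010010111011 ; hops seen [H0,H0,H2,H2,H1,H0] ; pick H0
  - 0.0.0.0/0 clear@0
  add 0.0.0.0/0 -> H0 at depth 0
  Q 240.0.0.28: descend 1111000000 ; hops seen [H0,H0] ; pick H0
  add 152.144.0.0/12 -> H2 at depth 12
  Q 240.48.0.2: descend 11110000001100 ; hops seen [H0,H0,H2] ; pick H2
  add 152.154.160.0/20 -> H1 at depth 20
  add 152.154.164.0/24 -> H0 at depth 24
  - 152.154.164.128/25 clear@25
  - 240.0.0.0/10 clear@10
  Q 240.50.151.96: descend 111100000011001010010111011 ; hops seen [H0,H2,H2,H1,H0] ; pick H0

== LOOKUPS ==
["H0","H0","H1","H0","H1","H0","H0","H0","H2","H0"]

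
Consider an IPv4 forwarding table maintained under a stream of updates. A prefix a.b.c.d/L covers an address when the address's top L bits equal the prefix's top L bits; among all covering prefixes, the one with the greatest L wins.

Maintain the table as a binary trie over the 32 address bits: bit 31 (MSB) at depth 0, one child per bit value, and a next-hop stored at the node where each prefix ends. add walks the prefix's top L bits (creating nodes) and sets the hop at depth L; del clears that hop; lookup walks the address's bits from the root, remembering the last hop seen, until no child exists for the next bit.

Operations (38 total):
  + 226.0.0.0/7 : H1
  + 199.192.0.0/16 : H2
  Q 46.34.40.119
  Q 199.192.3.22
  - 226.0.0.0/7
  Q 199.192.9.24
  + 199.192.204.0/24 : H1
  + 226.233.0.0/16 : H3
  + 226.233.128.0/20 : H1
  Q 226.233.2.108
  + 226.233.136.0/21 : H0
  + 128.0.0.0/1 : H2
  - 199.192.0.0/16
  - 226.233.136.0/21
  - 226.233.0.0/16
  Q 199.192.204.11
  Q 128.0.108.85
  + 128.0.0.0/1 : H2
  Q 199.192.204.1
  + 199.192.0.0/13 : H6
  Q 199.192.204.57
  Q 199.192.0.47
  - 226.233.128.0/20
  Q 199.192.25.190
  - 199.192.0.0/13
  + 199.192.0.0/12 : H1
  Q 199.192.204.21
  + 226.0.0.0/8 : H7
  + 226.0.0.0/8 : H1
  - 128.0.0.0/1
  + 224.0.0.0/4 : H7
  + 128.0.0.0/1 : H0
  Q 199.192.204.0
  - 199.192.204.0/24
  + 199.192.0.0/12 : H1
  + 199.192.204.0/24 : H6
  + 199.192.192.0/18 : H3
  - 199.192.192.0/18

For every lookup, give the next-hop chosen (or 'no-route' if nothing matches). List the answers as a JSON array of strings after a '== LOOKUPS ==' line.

Trace:
  + 226.0.0.0/7 (H1) depth=7
  + 199.192.0.0/16 (H2) depth=16
  ? 46.34.40.119  path d0:-  best=no-route
  ? 199.192.3.22  path d0:-→d1:-→d2:-→d3:-→d4:-→d5:-→d6:-→d7:-→d8:-→d9:-→d10:-→d11:-→d12:-→d13:-→d14:-→d15:-→d16:H2  best=H2
  - 226.0.0.0/7 clear@7
  ? 199.192.9.24  path d0:-→d1:-→d2:-→d3:-→d4:-→d5:-→d6:-→d7:-→d8:-→d9:-→d10:-→d11:-→d12:-→d13:-→d14:-→d15:-→d16:H2  best=H2
  + 199.192.204.0/24 (H1) depth=24
  + 226.233.0.0/16 (H3) depth=16
  + 226.233.128.0/20 (H1) depth=20
  ? 226.233.2.108  path d0:-→d1:-→d2:-→d3:-→d4:-→d5:-→d6:-→d7:-→d8:-→d9:-→d10:-→d11:-→d12:-→d13:-→d14:-→d15:-→d16:H3  best=H3
  + 226.233.136.0/21 (H0) depth=21
  + 128.0.0.0/1 (H2) depth=1
  - 199.192.0.0/16 clear@16
  - 226.233.136.0/21 clear@21
  - 226.233.0.0/16 clear@16
  ? 199.192.204.11  path d0:-→d1:H2→d2:-→d3:-→d4:-→d5:-→d6:-→d7:-→d8:-→d9:-→d10:-→d11:-→d12:-→d13:-→d14:-→d15:-→d16:-→d17:-→d18:-→d19:-→d20:-→d21:-→d22:-→d23:-→d24:H1  best=H1
  ? 128.0.108.85  path d0:-→d1:H2  best=H2
  + 128.0.0.0/1 (H2) depth=1
  ? 199.192.204.1  path d0:-→d1:H2→d2:-→d3:-→d4:-→d5:-→d6:-→d7:-→d8:-→d9:-→d10:-→d11:-→d12:-→d13:-→d14:-→d15:-→d16:-→d17:-→d18:-→d19:-→d20:-→d21:-→d22:-→d23:-→d24:H1  best=H1
  + 199.192.0.0/13 (H6) depth=13
  ? 199.192.204.57  path d0:-→d1:H2→d2:-→d3:-→d4:-→d5:-→d6:-→d7:-→d8:-→d9:-→d10:-→d11:-→d12:-→d13:H6→d14:-→d15:-→d16:-→d17:-→d18:-→d19:-→d20:-→d21:-→d22:-→d23:-→d24:H1  best=H1
  ? 199.192.0.47  path d0:-→d1:H2→d2:-→d3:-→d4:-→d5:-→d6:-→d7:-→d8:-→d9:-→d10:-→d11:-→d12:-→d13:H6→d14:-→d15:-→d16:-  best=H6
  - 226.233.128.0/20 clear@20
  ? 199.192.25.190  path d0:-→d1:H2→d2:-→d3:-→d4:-→d5:-→d6:-→d7:-→d8:-→d9:-→d10:-→d11:-→d12:-→d13:H6→d14:-→d15:-→d16:-  best=H6
  - 199.192.0.0/13 clear@13
  + 199.192.0.0/12 (H1) depth=12
  ? 199.192.204.21  path d0:-→d1:H2→d2:-→d3:-→d4:-→d5:-→d6:-→d7:-→d8:-→d9:-→d10:-→d11:-→d12:H1→d13:-→d14:-→d15:-→d16:-→d17:-→d18:-→d19:-→d20:-→d21:-→d22:-→d23:-→d24:H1  best=H1
  + 226.0.0.0/8 (H7) depth=8
  + 226.0.0.0/8 (H1) depth=8
  - 128.0.0.0/1 clear@1
  + 224.0.0.0/4 (H7) depth=4
  + 128.0.0.0/1 (H0) depth=1
  ? 199.192.204.0  path d0:-→d1:H0→d2:-→d3:-→d4:-→d5:-→d6:-→d7:-→d8:-→d9:-→d10:-→d11:-→d12:H1→d13:-→d14:-→d15:-→d16:-→d17:-→d18:-→d19:-→d20:-→d21:-→d22:-→d23:-→d24:H1  best=H1
  - 199.192.204.0/24 clear@24
  + 199.192.0.0/12 (H1) depth=12
  + 199.192.204.0/24 (H6) depth=24
  + 199.192.192.0/18 (H3) depth=18
  - 199.192.192.0/18 clear@18

== LOOKUPS ==
["no-route","H2","H2","H3","H1","H2","H1","H1","H6","H6","H1","H1"]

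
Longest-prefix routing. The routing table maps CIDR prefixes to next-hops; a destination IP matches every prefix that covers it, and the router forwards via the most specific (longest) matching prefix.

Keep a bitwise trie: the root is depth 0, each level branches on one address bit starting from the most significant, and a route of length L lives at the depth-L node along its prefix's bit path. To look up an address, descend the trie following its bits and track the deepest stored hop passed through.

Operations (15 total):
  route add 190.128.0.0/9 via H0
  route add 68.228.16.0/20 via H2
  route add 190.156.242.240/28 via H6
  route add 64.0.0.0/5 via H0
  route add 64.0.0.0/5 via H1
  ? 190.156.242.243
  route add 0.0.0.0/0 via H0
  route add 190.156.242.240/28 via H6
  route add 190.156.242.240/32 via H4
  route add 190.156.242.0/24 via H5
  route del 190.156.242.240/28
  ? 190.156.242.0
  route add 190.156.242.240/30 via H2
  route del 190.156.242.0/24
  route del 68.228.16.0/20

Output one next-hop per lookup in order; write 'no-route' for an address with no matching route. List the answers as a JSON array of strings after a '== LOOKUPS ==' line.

Process each operation:
  add 190.128.0.0/9 -> H0 at depth 9
  add 68.228.16.0/20 -> H2 at depth 20
  add 190.156.242.240/28 -> H6 at depth 28
  add 64.0.0.0/5 -> H0 at depth 5
  add 64.0.0.0/5 -> H1 at depth 5
  ? 190.156.242.243  path d0:-→d1:-→d2:-→d3:-→d4:-→d5:-→d6:-→d7:-→d8:-→d9:H0→d10:-→d11:-→d12:-→d13:-→d14:-→d15:-→d16:-→d17:-→d18:-→d19:-→d20:-→d21:-→d22:-→d23:-→d24:-→d25:-→d26:-→d27:-→d28:H6  best=H6
  add 0.0.0.0/0 -> H0 at depth 0
  add 190.156.242.240/28 -> H6 at depth 28
  add 190.156.242.240/32 -> H4 at depth 32
  add 190.156.242.0/24 -> H5 at depth 24
  del 190.156.242.240/28 (clear depth 28)
  ? 190.156.242.0  path d0:H0→d1:-→d2:-→d3:-→d4:-→d5:-→d6:-→d7:-→d8:-→d9:H0→d10:-→d11:-→d12:-→d13:-→d14:-→d15:-→d16:-→d17:-→d18:-→d19:-→d20:-→d21:-→d22:-→d23:-→d24:H5  best=H5
  add 190.156.242.240/30 -> H2 at depth 30
  del 190.156.242.0/24 (clear depth 24)
  del 68.228.16.0/20 (clear depth 20)

== LOOKUPS ==
["H6","H5"]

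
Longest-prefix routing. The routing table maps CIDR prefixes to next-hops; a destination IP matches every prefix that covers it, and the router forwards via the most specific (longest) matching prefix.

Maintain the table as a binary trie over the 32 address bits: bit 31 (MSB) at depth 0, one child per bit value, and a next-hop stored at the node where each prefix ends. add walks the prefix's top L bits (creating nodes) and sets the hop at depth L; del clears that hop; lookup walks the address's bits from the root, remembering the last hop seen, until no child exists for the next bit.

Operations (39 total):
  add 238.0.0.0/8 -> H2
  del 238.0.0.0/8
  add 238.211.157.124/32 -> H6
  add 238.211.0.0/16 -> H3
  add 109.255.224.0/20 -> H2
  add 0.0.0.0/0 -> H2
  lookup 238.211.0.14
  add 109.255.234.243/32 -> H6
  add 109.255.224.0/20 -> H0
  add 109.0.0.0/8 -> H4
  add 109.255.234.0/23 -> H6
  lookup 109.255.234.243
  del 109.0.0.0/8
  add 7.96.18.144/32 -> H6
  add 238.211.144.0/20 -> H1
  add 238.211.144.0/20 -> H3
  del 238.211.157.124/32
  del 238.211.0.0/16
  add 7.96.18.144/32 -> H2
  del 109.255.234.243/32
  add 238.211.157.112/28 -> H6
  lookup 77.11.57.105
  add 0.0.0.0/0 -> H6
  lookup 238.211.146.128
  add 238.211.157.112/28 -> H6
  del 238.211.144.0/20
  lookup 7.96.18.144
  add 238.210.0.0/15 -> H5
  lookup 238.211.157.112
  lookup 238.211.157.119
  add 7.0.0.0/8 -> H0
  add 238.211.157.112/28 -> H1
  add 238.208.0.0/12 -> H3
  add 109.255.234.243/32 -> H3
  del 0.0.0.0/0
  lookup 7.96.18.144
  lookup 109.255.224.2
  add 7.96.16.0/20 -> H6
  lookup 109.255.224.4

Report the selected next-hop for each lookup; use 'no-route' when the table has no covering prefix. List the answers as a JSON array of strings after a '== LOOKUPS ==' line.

Process each operation:
  + 238.0.0.0/8 (H2) depth=8
  - 238.0.0.0/8 clear@8
  + 238.211.157.124/32 (H6) depth=32
  + 238.211.0.0/16 (H3) depth=16
  + 109.255.224.0/20 (H2) depth=20
  + 0.0.0.0/0 (H2) depth=0
  Q 238.211.0.14: descend 1110111011010011 ; hops seen [H2,H3] ; pick H3
  + 109.255.234.243/32 (H6) depth=32
  + 109.255.224.0/20 (H0) depth=20
  + 109.0.0.0/8 (H4) depth=8
  + 109.255.234.0/23 (H6) depth=23
  Q 109.255.234.243: descend 01101101111111111110101011110011 ; hops seen [H2,H4,H0,H6,H6] ; pick H6
  - 109.0.0.0/8 clear@8
  + 7.96.18.144/32 (H6) depth=32
  + 238.211.144.0/20 (H1) depth=20
  + 238.211.144.0/20 (H3) depth=20
  - 238.211.157.124/32 clear@32
  - 238.211.0.0/16 clear@16
  + 7.96.18.144/32 (H2) depth=32
  - 109.255.234.243/32 clear@32
  + 238.211.157.112/28 (H6) depth=28
  Q 77.11.57.105: descend 01 ; hops seen [H2] ; pick H2
  + 0.0.0.0/0 (H6) depth=0
  Q 238.211.146.128: descend 11101110110100111001 ; hops seen [H6,H3] ; pick H3
  + 238.211.157.112/28 (H6) depth=28
  - 238.211.144.0/20 clear@20
  Q 7.96.18.144: descend 00000111011000000001001010010000 ; hops seen [H6,H2] ; pick H2
  + 238.210.0.0/15 (H5) depth=15
  Q 238.211.157.112: descend 1110111011010011100111010111 ; hops seen [H6,H5,H6] ; pick H6
  Q 238.211.157.119: descend 1110111011010011100111010111 ; hops seen [H6,H5,H6] ; pick H6
  + 7.0.0.0/8 (H0) depth=8
  + 238.211.157.112/28 (H1) depth=28
  + 238.208.0.0/12 (H3) depth=12
  + 109.255.234.243/32 (H3) depth=32
  - 0.0.0.0/0 clear@0
  Q 7.96.18.144: descend 00000111011000000001001010010000 ; hops seen [H0,H2] ; pick H2
  Q 109.255.224.2: descend 01101101111111111110 ; hops seen [H0] ; pick H0
  + 7.96.16.0/20 (H6) depth=20
  Q 109.255.224.4: descend 01101101111111111110 ; hops seen [H0] ; pick H0

== LOOKUPS ==
["H3","H6","H2","H3","H2","H6","H6","H2","H0","H0"]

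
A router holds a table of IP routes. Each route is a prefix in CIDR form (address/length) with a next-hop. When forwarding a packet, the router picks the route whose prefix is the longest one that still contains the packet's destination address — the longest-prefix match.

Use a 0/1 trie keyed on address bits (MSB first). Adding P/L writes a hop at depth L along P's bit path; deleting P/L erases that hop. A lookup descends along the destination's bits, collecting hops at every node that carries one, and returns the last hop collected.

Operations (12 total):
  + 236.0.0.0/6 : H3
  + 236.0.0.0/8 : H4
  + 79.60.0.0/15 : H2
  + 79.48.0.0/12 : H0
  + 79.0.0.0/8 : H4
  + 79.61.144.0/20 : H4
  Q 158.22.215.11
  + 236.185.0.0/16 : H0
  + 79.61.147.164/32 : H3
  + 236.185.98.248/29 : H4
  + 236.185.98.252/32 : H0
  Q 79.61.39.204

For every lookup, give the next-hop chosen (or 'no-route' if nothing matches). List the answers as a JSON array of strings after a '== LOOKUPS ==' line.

Trace:
  + 236.0.0.0/6 (H3) depth=6
  + 236.0.0.0/8 (H4) depth=8
  + 79.60.0.0/15 (H2) depth=15
  + 79.48.0.0/12 (H0) depth=12
  + 79.0.0.0/8 (H4) depth=8
  + 79.61.144.0/20 (H4) depth=20
  lookup 158.22.215.11: bits 1 walk d0:-→d1:- -> no-route
  + 236.185.0.0/16 (H0) depth=16
  + 79.61.147.164/32 (H3) depth=32
  + 236.185.98.248/29 (H4) depth=29
  + 236.185.98.252/32 (H0) depth=32
  lookup 79.61.39.204: bits 0100111100111101 walk d0:-→d1:-→d2:-→d3:-→d4:-→d5:-→d6:-→d7:-→d8:H4→d9:-→d10:-→d11:-→d12:H0→d13:-→d14:-→d15:H2→d16:- -> H2

== LOOKUPS ==
["no-route","H2"]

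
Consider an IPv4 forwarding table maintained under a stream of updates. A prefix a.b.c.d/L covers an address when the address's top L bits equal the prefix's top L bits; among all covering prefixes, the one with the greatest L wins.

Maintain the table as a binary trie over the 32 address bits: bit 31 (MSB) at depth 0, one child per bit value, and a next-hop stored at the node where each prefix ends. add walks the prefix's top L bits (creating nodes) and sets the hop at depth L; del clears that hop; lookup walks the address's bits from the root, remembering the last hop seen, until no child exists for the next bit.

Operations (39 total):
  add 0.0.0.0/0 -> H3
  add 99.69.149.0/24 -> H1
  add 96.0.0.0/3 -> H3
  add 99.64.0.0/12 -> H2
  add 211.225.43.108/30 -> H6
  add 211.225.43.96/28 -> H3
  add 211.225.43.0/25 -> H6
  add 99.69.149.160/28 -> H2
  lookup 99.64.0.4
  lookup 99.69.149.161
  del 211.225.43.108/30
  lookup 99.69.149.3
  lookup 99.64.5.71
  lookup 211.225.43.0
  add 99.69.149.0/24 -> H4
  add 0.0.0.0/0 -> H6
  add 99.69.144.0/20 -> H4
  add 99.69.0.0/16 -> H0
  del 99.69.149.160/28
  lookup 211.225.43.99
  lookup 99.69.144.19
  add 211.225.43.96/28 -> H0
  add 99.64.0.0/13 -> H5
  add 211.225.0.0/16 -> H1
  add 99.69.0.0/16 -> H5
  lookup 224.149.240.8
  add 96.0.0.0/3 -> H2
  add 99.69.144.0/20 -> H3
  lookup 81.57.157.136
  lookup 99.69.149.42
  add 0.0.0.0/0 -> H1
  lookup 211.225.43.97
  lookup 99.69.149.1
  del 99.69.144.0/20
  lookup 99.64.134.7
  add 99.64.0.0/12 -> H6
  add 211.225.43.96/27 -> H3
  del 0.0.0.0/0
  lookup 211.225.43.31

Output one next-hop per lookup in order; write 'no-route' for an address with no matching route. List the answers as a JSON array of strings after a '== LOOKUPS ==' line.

Trace:
  add 0.0.0.0/0 -> H3 at depth 0
  add 99.69.149.0/24 -> H1 at depth 24
  add 96.0.0.0/3 -> H3 at depth 3
  add 99.64.0.0/12 -> H2 at depth 12
  add 211.225.43.108/30 -> H6 at depth 30
  add 211.225.43.96/28 -> H3 at depth 28
  add 211.225.43.0/25 -> H6 at depth 25
  add 99.69.149.160/28 -> H2 at depth 28
  lookup 99.64.0.4: bits 0110001101000 walk d0:H3→d1:-→d2:-→d3:H3→d4:-→d5:-→d6:-→d7:-→d8:-→d9:-→d10:-→d11:-→d12:H2→d13:- -> H2
  lookup 99.69.149.161: bits 0110001101000101100101011010 walk d0:H3→d1:-→d2:-→d3:H3→d4:-→d5:-→d6:-→d7:-→d8:-→d9:-→d10:-→d11:-→d12:H2→d13:-→d14:-→d15:-→d16:-→d17:-→d18:-→d19:-→d20:-→d21:-→d22:-→d23:-→d24:H1→d25:-→d26:-→d27:-→d28:H2 -> H2
  del 211.225.43.108/30 (clear depth 30)
  lookup 99.69.149.3: bits 011000110100010110010101 walk d0:H3→d1:-→d2:-→d3:H3→d4:-→d5:-→d6:-→d7:-→d8:-→d9:-→d10:-→d11:-→d12:H2→d13:-→d14:-→d15:-→d16:-→d17:-→d18:-→d19:-→d20:-→d21:-→d22:-→d23:-→d24:H1 -> H1
  lookup 99.64.5.71: bits 0110001101000 walk d0:H3→d1:-→d2:-→d3:H3→d4:-→d5:-→d6:-→d7:-→d8:-→d9:-→d10:-→d11:-→d12:H2→d13:- -> H2
  lookup 211.225.43.0: bits 1101001111100001001010110 walk d0:H3→d1:-→d2:-→d3:-→d4:-→d5:-→d6:-→d7:-→d8:-→d9:-→d10:-→d11:-→d12:-→d13:-→d14:-→d15:-→d16:-→d17:-→d18:-→d19:-→d20:-→d21:-→d22:-→d23:-→d24:-→d25:H6 -> H6
  add 99.69.149.0/24 -> H4 at depth 24
  add 0.0.0.0/0 -> H6 at depth 0
  add 99.69.144.0/20 -> H4 at depth 20
  add 99.69.0.0/16 -> H0 at depth 16
  del 99.69.149.160/28 (clear depth 28)
  lookup 211.225.43.99: bits 1101001111100001001010110110 walk d0:H6→d1:-→d2:-→d3:-→d4:-→d5:-→d6:-→d7:-→d8:-→d9:-→d10:-→d11:-→d12:-→d13:-→d14:-→d15:-→d16:-→d17:-→d18:-→d19:-→d20:-→d21:-→d22:-→d23:-→d24:-→d25:H6→d26:-→d27:-→d28:H3 -> H3
  lookup 99.69.144.19: bits 011000110100010110010 walk d0:H6→d1:-→d2:-→d3:H3→d4:-→d5:-→d6:-→d7:-→d8:-→d9:-→d10:-→d11:-→d12:H2→d13:-→d14:-→d15:-→d16:H0→d17:-→d18:-→d19:-→d20:H4→d21:- -> H4
  add 211.225.43.96/28 -> H0 at depth 28
  add 99.64.0.0/13 -> H5 at depth 13
  add 211.225.0.0/16 -> H1 at depth 16
  add 99.69.0.0/16 -> H5 at depth 16
  lookup 224.149.240.8: bits 11 walk d0:H6→d1:-→d2:- -> H6
  add 96.0.0.0/3 -> H2 at depth 3
  add 99.69.144.0/20 -> H3 at depth 20
  lookup 81.57.157.136: bits 01 walk d0:H6→d1:-→d2:- -> H6
  lookup 99.69.149.42: bits 011000110100010110010101 walk d0:H6→d1:-→d2:-→d3:H2→d4:-→d5:-→d6:-→d7:-→d8:-→d9:-→d10:-→d11:-→d12:H2→d13:H5→d14:-→d15:-→d16:H5→d17:-→d18:-→d19:-→d20:H3→d21:-→d22:-→d23:-→d24:H4 -> H4
  add 0.0.0.0/0 -> H1 at depth 0
  lookup 211.225.43.97: bits 1101001111100001001010110110 walk d0:H1→d1:-→d2:-→d3:-→d4:-→d5:-→d6:-→d7:-→d8:-→d9:-→d10:-→d11:-→d12:-→d13:-→d14:-→d15:-→d16:H1→d17:-→d18:-→d19:-→d20:-→d21:-→d22:-→d23:-→d24:-→d25:H6→d26:-→d27:-→d28:H0 -> H0
  lookup 99.69.149.1: bits 011000110100010110010101 walk d0:H1→d1:-→d2:-→d3:H2→d4:-→d5:-→d6:-→d7:-→d8:-→d9:-→d10:-→d11:-→d12:H2→d13:H5→d14:-→d15:-→d16:H5→d17:-→d18:-→d19:-→d20:H3→d21:-→d22:-→d23:-→d24:H4 -> H4
  del 99.69.144.0/20 (clear depth 20)
  lookup 99.64.134.7: bits 0110001101000 walk d0:H1→d1:-→d2:-→d3:H2→d4:-→d5:-→d6:-→d7:-→d8:-→d9:-→d10:-→d11:-→d12:H2→d13:H5 -> H5
  add 99.64.0.0/12 -> H6 at depth 12
  add 211.225.43.96/27 -> H3 at depth 27
  del 0.0.0.0/0 (clear depth 0)
  lookup 211.225.43.31: bits 1101001111100001001010110 walk d0:-→d1:-→d2:-→d3:-→d4:-→d5:-→d6:-→d7:-→d8:-→d9:-→d10:-→d11:-→d12:-→d13:-→d14:-→d15:-→d16:H1→d17:-→d18:-→d19:-→d20:-→d21:-→d22:-→d23:-→d24:-→d25:H6 -> H6

== LOOKUPS ==
["H2","H2","H1","H2","H6","H3","H4","H6","H6","H4","H0","H4","H5","H6"]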